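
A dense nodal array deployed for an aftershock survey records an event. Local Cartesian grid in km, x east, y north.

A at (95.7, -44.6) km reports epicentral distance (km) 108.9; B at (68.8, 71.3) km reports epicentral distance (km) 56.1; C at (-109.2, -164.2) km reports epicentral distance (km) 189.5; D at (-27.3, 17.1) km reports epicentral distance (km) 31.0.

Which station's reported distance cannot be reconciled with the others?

B

Solve using three stations at a time. Using A, C, D (subtract circle equations pairwise → linear system) gives (x, y) ≈ (-5.9, -5.3).
Distances from that point to each station vs reported:
  A: calculated 108.9 vs reported 108.9 → residual 0.0 km
  B: calculated 107.0 vs reported 56.1 → residual 50.9 km
  C: calculated 189.5 vs reported 189.5 → residual 0.0 km
  D: calculated 31.0 vs reported 31.0 → residual 0.0 km
A, C, D are mutually consistent (residuals ≈ 0); B is off by 50.9 km.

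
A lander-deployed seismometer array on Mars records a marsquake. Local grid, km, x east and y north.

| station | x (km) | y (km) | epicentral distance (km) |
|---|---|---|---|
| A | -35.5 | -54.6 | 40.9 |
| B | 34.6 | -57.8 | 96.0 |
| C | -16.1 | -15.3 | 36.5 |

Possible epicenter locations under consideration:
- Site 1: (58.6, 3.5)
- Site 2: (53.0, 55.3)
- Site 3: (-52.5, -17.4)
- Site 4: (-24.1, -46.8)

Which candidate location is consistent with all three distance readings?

Site 3

For each candidate, compare |candidate − station| to the reported distance:
Site 1: residuals A 69.7, B 30.2, C 40.5 → max 69.7 km
Site 2: residuals A 100.2, B 18.6, C 62.3 → max 100.2 km
Site 3: residuals A 0.0, B 0.0, C 0.0 → max 0.0 km
Site 4: residuals A 27.1, B 36.3, C 4.0 → max 36.3 km
Only Site 3 has all residuals ≈ 0.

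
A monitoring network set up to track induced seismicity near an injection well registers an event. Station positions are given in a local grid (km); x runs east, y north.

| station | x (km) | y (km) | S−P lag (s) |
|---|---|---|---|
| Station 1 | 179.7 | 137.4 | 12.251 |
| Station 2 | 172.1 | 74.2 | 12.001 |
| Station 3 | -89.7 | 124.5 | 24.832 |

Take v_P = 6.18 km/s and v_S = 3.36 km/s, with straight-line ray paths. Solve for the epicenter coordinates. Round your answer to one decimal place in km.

Distance from S−P lag: d = Δt · v_P v_S / (v_P − v_S) = Δt · (6.18·3.36)/(6.18−3.36) ≈ 7.3634·Δt.
So d_Station 1 = 90.21, d_Station 2 = 88.37, d_Station 3 = 182.85 km.
Circle about each station: (x − 179.7)² + (y − 137.4)² = 90.21²; (x − 172.1)² + (y − 74.2)² = 88.37²; (x + 89.7)² + (y − 124.5)² = 182.85².
Subtracting pairs of circle equations eliminates x²+y² and gives linear equations (the radical axes):
-15.2 x − 126.4 y = -15718.21
-538.8 x − 25.8 y = -52920.79
Solving the 2×2 system: x ≈ 92.8, y ≈ 113.2 km.

x ≈ 92.8 km, y ≈ 113.2 km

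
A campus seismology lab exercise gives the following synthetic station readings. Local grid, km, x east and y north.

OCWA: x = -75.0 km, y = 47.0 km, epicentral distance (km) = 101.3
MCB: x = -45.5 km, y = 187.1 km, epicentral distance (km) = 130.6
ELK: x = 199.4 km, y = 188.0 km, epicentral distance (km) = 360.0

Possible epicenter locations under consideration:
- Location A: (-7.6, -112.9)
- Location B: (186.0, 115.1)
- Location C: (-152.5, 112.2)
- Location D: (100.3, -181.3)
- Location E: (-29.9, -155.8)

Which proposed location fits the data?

For each candidate, compare |candidate − station| to the reported distance:
Location A: residuals OCWA 72.2, MCB 171.8, ELK 5.2 → max 171.8 km
Location B: residuals OCWA 168.4, MCB 111.8, ELK 285.9 → max 285.9 km
Location C: residuals OCWA 0.0, MCB 0.0, ELK 0.0 → max 0.0 km
Location D: residuals OCWA 186.5, MCB 265.6, ELK 22.4 → max 265.6 km
Location E: residuals OCWA 106.5, MCB 212.7, ELK 53.3 → max 212.7 km
Only Location C has all residuals ≈ 0.

Location C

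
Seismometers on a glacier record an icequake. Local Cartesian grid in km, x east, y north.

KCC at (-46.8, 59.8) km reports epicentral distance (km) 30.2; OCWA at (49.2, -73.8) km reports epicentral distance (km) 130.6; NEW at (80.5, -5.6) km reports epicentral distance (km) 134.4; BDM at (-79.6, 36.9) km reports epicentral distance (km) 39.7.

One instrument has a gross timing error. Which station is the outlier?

Solve using three stations at a time. Using OCWA, NEW, BDM (subtract circle equations pairwise → linear system) gives (x, y) ≈ (-53.3, 7.1).
Distances from that point to each station vs reported:
  KCC: calculated 53.1 vs reported 30.2 → residual 22.9 km
  OCWA: calculated 130.6 vs reported 130.6 → residual 0.0 km
  NEW: calculated 134.4 vs reported 134.4 → residual 0.0 km
  BDM: calculated 39.7 vs reported 39.7 → residual 0.0 km
OCWA, NEW, BDM are mutually consistent (residuals ≈ 0); KCC is off by 22.9 km.

KCC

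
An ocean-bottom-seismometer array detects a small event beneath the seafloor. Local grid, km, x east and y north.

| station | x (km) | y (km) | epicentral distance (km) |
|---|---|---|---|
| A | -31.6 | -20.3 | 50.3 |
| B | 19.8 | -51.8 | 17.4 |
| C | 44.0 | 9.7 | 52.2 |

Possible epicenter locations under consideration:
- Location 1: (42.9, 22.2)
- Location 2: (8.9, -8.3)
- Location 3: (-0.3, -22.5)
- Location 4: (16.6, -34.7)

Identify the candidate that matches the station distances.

Location 4

For each candidate, compare |candidate − station| to the reported distance:
Location 1: residuals A 35.5, B 60.1, C 39.7 → max 60.1 km
Location 2: residuals A 8.1, B 27.4, C 12.8 → max 27.4 km
Location 3: residuals A 18.9, B 18.1, C 2.6 → max 18.9 km
Location 4: residuals A 0.0, B 0.0, C 0.0 → max 0.0 km
Only Location 4 has all residuals ≈ 0.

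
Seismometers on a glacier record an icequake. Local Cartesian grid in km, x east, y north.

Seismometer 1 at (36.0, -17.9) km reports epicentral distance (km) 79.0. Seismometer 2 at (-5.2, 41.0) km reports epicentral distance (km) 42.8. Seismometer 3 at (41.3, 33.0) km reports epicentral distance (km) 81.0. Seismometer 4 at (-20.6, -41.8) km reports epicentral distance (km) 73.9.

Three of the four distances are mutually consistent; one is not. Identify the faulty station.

Solve using three stations at a time. Using Seismometer 1, Seismometer 2, Seismometer 3 (subtract circle equations pairwise → linear system) gives (x, y) ≈ (-37.1, 12.3).
Distances from that point to each station vs reported:
  Seismometer 1: calculated 79.0 vs reported 79.0 → residual 0.0 km
  Seismometer 2: calculated 42.9 vs reported 42.8 → residual 0.1 km
  Seismometer 3: calculated 81.0 vs reported 81.0 → residual 0.0 km
  Seismometer 4: calculated 56.5 vs reported 73.9 → residual 17.4 km
Seismometer 1, Seismometer 2, Seismometer 3 are mutually consistent (residuals ≈ 0); Seismometer 4 is off by 17.4 km.

Seismometer 4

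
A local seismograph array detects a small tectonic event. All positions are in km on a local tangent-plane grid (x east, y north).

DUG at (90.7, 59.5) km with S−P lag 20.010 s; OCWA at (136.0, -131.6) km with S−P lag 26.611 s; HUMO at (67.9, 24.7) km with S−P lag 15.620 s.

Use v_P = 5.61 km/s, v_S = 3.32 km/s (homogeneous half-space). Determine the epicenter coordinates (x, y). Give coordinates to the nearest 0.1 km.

-50.4 km east, -21.6 km north

Distance from S−P lag: d = Δt · v_P v_S / (v_P − v_S) = Δt · (5.61·3.32)/(5.61−3.32) ≈ 8.1333·Δt.
So d_DUG = 162.75, d_OCWA = 216.43, d_HUMO = 127.04 km.
Circle about each station: (x − 90.7)² + (y − 59.5)² = 162.75²; (x − 136.0)² + (y + 131.6)² = 216.43²; (x − 67.9)² + (y − 24.7)² = 127.04².
Subtracting pairs of circle equations eliminates x²+y² and gives linear equations (the radical axes):
90.6 x − 382.2 y = 3693.44
-45.6 x − 69.6 y = 3802.16
Solving the 2×2 system: x ≈ -50.4, y ≈ -21.6 km.
Check against DUG (with the unrounded x, y): √((x − 90.7)²+(y − 59.5)²) = 162.75 ≈ 162.75 km. ✓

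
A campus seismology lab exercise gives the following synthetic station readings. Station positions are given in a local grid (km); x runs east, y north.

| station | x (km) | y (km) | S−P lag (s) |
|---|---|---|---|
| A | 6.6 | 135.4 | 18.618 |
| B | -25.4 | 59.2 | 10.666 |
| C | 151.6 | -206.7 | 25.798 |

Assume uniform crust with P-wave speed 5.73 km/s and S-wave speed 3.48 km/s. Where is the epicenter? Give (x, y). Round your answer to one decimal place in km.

Distance from S−P lag: d = Δt · v_P v_S / (v_P − v_S) = Δt · (5.73·3.48)/(5.73−3.48) ≈ 8.8624·Δt.
So d_A = 165.00, d_B = 94.53, d_C = 228.63 km.
Circle about each station: (x − 6.6)² + (y − 135.4)² = 165.00²; (x + 25.4)² + (y − 59.2)² = 94.53²; (x − 151.6)² + (y + 206.7)² = 228.63².
Subtracting pairs of circle equations eliminates x²+y² and gives linear equations (the radical axes):
-64.0 x − 152.4 y = 4062.16
290.0 x − 684.2 y = 22284.05
Solving the 2×2 system: x ≈ 7.0, y ≈ -29.6 km.
Check against A (with the unrounded x, y): √((x − 6.6)²+(y − 135.4)²) = 165.00 ≈ 165.00 km. ✓

7.0 km east, -29.6 km north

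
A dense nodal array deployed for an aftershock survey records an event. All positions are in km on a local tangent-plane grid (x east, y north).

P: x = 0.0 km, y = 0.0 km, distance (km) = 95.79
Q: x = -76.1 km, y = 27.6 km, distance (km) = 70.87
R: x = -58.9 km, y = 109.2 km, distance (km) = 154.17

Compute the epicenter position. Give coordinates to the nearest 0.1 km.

Circle about each station: x² + y² = 95.79²; (x + 76.1)² + (y − 27.6)² = 70.87²; (x + 58.9)² + (y − 109.2)² = 154.17².
Subtracting the P equation from the Q and R equations removes the quadratic terms:
-152.2 x + 55.2 y = 10706.14
-117.8 x + 218.4 y = 801.19
Solving the 2×2 system: x ≈ -85.8, y ≈ -42.6 km.

x ≈ -85.8 km, y ≈ -42.6 km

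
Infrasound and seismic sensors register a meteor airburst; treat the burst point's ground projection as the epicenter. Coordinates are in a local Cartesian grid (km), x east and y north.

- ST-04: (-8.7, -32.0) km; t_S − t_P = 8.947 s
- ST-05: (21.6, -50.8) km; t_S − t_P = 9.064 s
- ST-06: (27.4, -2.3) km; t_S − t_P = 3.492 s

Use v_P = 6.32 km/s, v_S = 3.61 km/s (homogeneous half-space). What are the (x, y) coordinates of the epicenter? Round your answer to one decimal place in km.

43.5 km east, 22.3 km north

Distance from S−P lag: d = Δt · v_P v_S / (v_P − v_S) = Δt · (6.32·3.61)/(6.32−3.61) ≈ 8.4189·Δt.
So d_ST-04 = 75.32, d_ST-05 = 76.31, d_ST-06 = 29.40 km.
Circle about each station: (x + 8.7)² + (y + 32.0)² = 75.32²; (x − 21.6)² + (y + 50.8)² = 76.31²; (x − 27.4)² + (y + 2.3)² = 29.40².
Subtracting pairs of circle equations eliminates x²+y² and gives linear equations (the radical axes):
60.6 x − 37.6 y = 1797.40
72.2 x + 59.4 y = 4465.10
Solving the 2×2 system: x ≈ 43.5, y ≈ 22.3 km.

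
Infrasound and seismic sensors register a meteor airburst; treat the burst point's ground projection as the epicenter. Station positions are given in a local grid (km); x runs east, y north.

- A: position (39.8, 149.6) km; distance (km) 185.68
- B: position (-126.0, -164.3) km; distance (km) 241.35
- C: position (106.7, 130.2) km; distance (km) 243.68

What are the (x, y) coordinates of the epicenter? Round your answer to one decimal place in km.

-131.1 km east, 77.0 km north

Circle about each station: (x − 39.8)² + (y − 149.6)² = 185.68²; (x + 126.0)² + (y + 164.3)² = 241.35²; (x − 106.7)² + (y − 130.2)² = 243.68².
Subtracting the A equation from the B and C equations removes the quadratic terms:
-331.6 x − 627.8 y = -4866.47
133.8 x − 38.8 y = -20530.15
Solving the 2×2 system: x ≈ -131.1, y ≈ 77.0 km.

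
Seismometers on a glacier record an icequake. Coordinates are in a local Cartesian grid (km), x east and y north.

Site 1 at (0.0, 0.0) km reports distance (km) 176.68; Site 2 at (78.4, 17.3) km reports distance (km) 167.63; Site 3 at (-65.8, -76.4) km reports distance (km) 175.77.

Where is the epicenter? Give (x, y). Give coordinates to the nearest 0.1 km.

(94.0, -149.6)

Circle about each station: x² + y² = 176.68²; (x − 78.4)² + (y − 17.3)² = 167.63²; (x + 65.8)² + (y + 76.4)² = 175.77².
Subtracting the Site 1 equation from the Site 2 and Site 3 equations removes the quadratic terms:
156.8 x + 34.6 y = 9561.86
-131.6 x − 152.8 y = 10487.33
Solving the 2×2 system: x ≈ 94.0, y ≈ -149.6 km.
Check against Site 1 (with the unrounded x, y): √(x²+y²) = 176.66 ≈ 176.68 km. ✓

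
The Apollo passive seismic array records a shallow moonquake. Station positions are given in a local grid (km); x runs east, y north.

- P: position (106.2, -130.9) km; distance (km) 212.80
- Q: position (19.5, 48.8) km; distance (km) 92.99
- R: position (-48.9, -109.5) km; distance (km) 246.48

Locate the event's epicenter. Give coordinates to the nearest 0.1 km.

(106.4, 81.9)

Circle about each station: (x − 106.2)² + (y + 130.9)² = 212.80²; (x − 19.5)² + (y − 48.8)² = 92.99²; (x + 48.9)² + (y + 109.5)² = 246.48².
Subtracting pairs of circle equations eliminates x²+y² and gives linear equations (the radical axes):
-173.4 x + 359.4 y = 10985.14
-310.2 x + 42.8 y = -29500.34
Solving the 2×2 system: x ≈ 106.4, y ≈ 81.9 km.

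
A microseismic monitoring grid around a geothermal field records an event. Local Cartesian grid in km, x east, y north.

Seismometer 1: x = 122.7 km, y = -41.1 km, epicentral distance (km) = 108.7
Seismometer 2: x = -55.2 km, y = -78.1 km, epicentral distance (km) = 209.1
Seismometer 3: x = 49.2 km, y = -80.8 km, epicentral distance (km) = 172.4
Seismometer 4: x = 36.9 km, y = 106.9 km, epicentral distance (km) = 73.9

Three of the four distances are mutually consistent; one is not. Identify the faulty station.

Seismometer 3

Solve using three stations at a time. Using Seismometer 1, Seismometer 2, Seismometer 4 (subtract circle equations pairwise → linear system) gives (x, y) ≈ (97.6, 64.7).
Distances from that point to each station vs reported:
  Seismometer 1: calculated 108.7 vs reported 108.7 → residual 0.0 km
  Seismometer 2: calculated 209.1 vs reported 209.1 → residual 0.0 km
  Seismometer 3: calculated 153.3 vs reported 172.4 → residual 19.1 km
  Seismometer 4: calculated 73.9 vs reported 73.9 → residual 0.0 km
Seismometer 1, Seismometer 2, Seismometer 4 are mutually consistent (residuals ≈ 0); Seismometer 3 is off by 19.1 km.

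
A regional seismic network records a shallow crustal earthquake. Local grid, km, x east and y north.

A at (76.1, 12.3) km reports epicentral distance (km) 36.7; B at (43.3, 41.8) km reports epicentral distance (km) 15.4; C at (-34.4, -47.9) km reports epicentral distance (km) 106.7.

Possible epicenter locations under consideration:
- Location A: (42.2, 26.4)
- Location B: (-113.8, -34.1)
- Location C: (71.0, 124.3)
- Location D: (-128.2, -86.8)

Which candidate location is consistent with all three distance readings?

Location A

For each candidate, compare |candidate − station| to the reported distance:
Location A: residuals A 0.0, B 0.0, C 0.0 → max 0.0 km
Location B: residuals A 158.8, B 159.1, C 26.1 → max 159.1 km
Location C: residuals A 75.4, B 71.6, C 95.2 → max 95.2 km
Location D: residuals A 190.4, B 199.0, C 5.2 → max 199.0 km
Only Location A has all residuals ≈ 0.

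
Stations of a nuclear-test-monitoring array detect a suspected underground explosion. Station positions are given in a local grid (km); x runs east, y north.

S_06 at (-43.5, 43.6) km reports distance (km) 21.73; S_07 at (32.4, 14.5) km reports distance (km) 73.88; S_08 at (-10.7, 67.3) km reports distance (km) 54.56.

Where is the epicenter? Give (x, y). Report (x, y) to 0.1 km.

Circle about each station: (x + 43.5)² + (y − 43.6)² = 21.73²; (x − 32.4)² + (y − 14.5)² = 73.88²; (x + 10.7)² + (y − 67.3)² = 54.56².
Subtracting the S_06 equation from the S_07 and S_08 equations removes the quadratic terms:
151.8 x − 58.2 y = -7519.26
65.6 x + 47.4 y = -1654.03
Solving the 2×2 system: x ≈ -41.1, y ≈ 22.0 km.

x ≈ -41.1 km, y ≈ 22.0 km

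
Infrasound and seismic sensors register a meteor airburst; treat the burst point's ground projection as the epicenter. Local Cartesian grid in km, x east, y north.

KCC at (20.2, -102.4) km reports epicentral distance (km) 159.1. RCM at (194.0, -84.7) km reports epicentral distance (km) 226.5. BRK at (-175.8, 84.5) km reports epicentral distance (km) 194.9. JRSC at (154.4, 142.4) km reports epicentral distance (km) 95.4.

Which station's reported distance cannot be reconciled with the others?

Solve using three stations at a time. Using KCC, RCM, BRK (subtract circle equations pairwise → linear system) gives (x, y) ≈ (17.0, 56.6).
Distances from that point to each station vs reported:
  KCC: calculated 159.0 vs reported 159.1 → residual 0.1 km
  RCM: calculated 226.5 vs reported 226.5 → residual 0.0 km
  BRK: calculated 194.8 vs reported 194.9 → residual 0.1 km
  JRSC: calculated 162.0 vs reported 95.4 → residual 66.6 km
KCC, RCM, BRK are mutually consistent (residuals ≈ 0); JRSC is off by 66.6 km.

JRSC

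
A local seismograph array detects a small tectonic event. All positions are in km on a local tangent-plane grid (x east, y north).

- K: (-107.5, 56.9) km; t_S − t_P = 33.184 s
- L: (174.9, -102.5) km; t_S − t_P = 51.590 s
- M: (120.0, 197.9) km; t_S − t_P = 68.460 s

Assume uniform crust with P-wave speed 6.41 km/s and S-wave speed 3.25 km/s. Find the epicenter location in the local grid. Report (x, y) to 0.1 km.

(-161.1, -155.2)

Distance from S−P lag: d = Δt · v_P v_S / (v_P − v_S) = Δt · (6.41·3.25)/(6.41−3.25) ≈ 6.5926·Δt.
So d_K = 218.77, d_L = 340.11, d_M = 451.33 km.
Circle about each station: (x + 107.5)² + (y − 56.9)² = 218.77²; (x − 174.9)² + (y + 102.5)² = 340.11²; (x − 120.0)² + (y − 197.9)² = 451.33².
Subtracting the K equation from the L and M equations removes the quadratic terms:
564.8 x − 318.8 y = -41512.10
455.0 x + 282.0 y = -117067.91
Solving the 2×2 system: x ≈ -161.1, y ≈ -155.2 km.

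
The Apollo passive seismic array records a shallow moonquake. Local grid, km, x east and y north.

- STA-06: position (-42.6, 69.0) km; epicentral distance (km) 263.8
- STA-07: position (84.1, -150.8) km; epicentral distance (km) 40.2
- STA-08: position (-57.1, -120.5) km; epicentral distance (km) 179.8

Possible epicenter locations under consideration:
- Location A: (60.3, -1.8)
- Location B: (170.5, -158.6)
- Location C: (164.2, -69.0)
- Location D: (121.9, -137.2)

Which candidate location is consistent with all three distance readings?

Location D

For each candidate, compare |candidate − station| to the reported distance:
Location A: residuals STA-06 138.9, STA-07 110.7, STA-08 12.8 → max 138.9 km
Location B: residuals STA-06 48.0, STA-07 46.6, STA-08 51.0 → max 51.0 km
Location C: residuals STA-06 15.2, STA-07 74.3, STA-08 47.4 → max 74.3 km
Location D: residuals STA-06 0.0, STA-07 0.0, STA-08 0.0 → max 0.0 km
Only Location D has all residuals ≈ 0.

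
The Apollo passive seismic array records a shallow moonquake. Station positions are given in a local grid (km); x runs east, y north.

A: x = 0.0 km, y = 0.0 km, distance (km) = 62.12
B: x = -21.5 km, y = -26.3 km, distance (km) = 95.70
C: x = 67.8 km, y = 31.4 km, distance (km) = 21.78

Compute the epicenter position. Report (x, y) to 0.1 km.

Circle about each station: x² + y² = 62.12²; (x + 21.5)² + (y + 26.3)² = 95.70²; (x − 67.8)² + (y − 31.4)² = 21.78².
Subtracting the A equation from the B and C equations removes the quadratic terms:
-43.0 x − 52.6 y = -4145.66
135.6 x + 62.8 y = 8967.33
Solving the 2×2 system: x ≈ 47.7, y ≈ 39.8 km.
Check against A (with the unrounded x, y): √(x²+y²) = 62.13 ≈ 62.12 km. ✓

47.7 km east, 39.8 km north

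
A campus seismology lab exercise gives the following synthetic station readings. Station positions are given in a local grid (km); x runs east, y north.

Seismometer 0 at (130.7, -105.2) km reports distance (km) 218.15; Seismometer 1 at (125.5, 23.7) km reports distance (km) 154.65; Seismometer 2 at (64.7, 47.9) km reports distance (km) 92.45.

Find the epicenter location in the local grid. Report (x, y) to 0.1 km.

-27.7 km east, 44.8 km north

Circle about each station: (x − 130.7)² + (y + 105.2)² = 218.15²; (x − 125.5)² + (y − 23.7)² = 154.65²; (x − 64.7)² + (y − 47.9)² = 92.45².
Subtracting the Seismometer 0 equation from the Seismometer 1 and Seismometer 2 equations removes the quadratic terms:
-10.4 x + 257.8 y = 11835.21
-132.0 x + 306.2 y = 17373.39
Solving the 2×2 system: x ≈ -27.7, y ≈ 44.8 km.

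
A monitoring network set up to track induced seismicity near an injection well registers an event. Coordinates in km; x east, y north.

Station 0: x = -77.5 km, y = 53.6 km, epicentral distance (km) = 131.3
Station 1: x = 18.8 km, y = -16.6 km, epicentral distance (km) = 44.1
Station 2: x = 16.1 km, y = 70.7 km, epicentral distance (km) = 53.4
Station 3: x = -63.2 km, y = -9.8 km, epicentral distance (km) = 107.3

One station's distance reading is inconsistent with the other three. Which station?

Solve using three stations at a time. Using Station 1, Station 2, Station 3 (subtract circle equations pairwise → linear system) gives (x, y) ≈ (39.1, 22.5).
Distances from that point to each station vs reported:
  Station 0: calculated 120.7 vs reported 131.3 → residual 10.6 km
  Station 1: calculated 44.1 vs reported 44.1 → residual 0.0 km
  Station 2: calculated 53.4 vs reported 53.4 → residual 0.0 km
  Station 3: calculated 107.3 vs reported 107.3 → residual 0.0 km
Station 1, Station 2, Station 3 are mutually consistent (residuals ≈ 0); Station 0 is off by 10.6 km.

Station 0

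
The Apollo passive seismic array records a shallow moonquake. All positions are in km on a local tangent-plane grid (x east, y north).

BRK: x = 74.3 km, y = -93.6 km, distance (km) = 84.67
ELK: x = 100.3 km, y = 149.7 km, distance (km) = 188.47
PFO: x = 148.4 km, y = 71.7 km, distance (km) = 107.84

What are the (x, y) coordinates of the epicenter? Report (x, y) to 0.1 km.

x ≈ 135.8 km, y ≈ -35.4 km

Circle about each station: (x − 74.3)² + (y + 93.6)² = 84.67²; (x − 100.3)² + (y − 149.7)² = 188.47²; (x − 148.4)² + (y − 71.7)² = 107.84².
Subtracting the BRK equation from the ELK and PFO equations removes the quadratic terms:
52.0 x + 486.6 y = -10163.20
148.2 x + 330.6 y = 8421.54
Solving the 2×2 system: x ≈ 135.8, y ≈ -35.4 km.
Check against BRK (with the unrounded x, y): √((x − 74.3)²+(y + 93.6)²) = 84.67 ≈ 84.67 km. ✓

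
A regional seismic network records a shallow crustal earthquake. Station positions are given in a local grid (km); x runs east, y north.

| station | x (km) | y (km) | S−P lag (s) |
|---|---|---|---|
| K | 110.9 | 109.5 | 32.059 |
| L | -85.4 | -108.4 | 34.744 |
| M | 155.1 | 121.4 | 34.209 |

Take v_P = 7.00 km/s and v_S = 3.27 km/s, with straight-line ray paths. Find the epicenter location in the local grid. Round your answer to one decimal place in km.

Distance from S−P lag: d = Δt · v_P v_S / (v_P − v_S) = Δt · (7.00·3.27)/(7.00−3.27) ≈ 6.1367·Δt.
So d_K = 196.74, d_L = 213.21, d_M = 209.93 km.
Circle about each station: (x − 110.9)² + (y − 109.5)² = 196.74²; (x + 85.4)² + (y + 108.4)² = 213.21²; (x − 155.1)² + (y − 121.4)² = 209.93².
Subtracting pairs of circle equations eliminates x²+y² and gives linear equations (the radical axes):
-392.6 x − 435.8 y = -11997.22
88.4 x + 23.8 y = 9140.93
Solving the 2×2 system: x ≈ 126.7, y ≈ -86.6 km.

x ≈ 126.7 km, y ≈ -86.6 km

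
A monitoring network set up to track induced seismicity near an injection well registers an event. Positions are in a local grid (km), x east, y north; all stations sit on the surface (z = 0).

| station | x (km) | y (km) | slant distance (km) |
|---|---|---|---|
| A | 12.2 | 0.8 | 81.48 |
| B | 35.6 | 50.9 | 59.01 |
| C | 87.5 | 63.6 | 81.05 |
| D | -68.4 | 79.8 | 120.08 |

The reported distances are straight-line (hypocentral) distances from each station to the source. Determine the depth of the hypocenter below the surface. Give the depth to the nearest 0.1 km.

depth ≈ 58.9 km

Each station gives a sphere (x−x_i)² + (y−y_i)² + z² = d_i² (stations at z=0).
Subtracting the A sphere from B and C: z² cancels, leaving linear equations in x and y:
46.8 x + 100.2 y = 6865.50
150.6 x + 125.6 y = 11621.62
Solving: x ≈ 32.803, y ≈ 53.197 km (keep extra digits for the depth step; rounded: 32.8, 53.2).
Then from the A sphere: z² = 81.48² − (x − 12.2)² − (y − 0.8)² with x = 32.803, y = 53.197, so z ≈ 58.899 ≈ 58.9 km.
Check against D (with the unrounded solution): distance 120.08 ≈ 120.08 km. ✓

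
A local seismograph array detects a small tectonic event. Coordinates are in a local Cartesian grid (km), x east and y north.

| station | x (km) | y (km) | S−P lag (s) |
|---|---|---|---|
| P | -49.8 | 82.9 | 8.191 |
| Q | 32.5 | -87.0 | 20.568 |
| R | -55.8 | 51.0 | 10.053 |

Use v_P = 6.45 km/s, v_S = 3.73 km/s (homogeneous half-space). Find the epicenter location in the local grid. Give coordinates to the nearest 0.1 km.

Distance from S−P lag: d = Δt · v_P v_S / (v_P − v_S) = Δt · (6.45·3.73)/(6.45−3.73) ≈ 8.8450·Δt.
So d_P = 72.45, d_Q = 181.92, d_R = 88.92 km.
Circle about each station: (x + 49.8)² + (y − 82.9)² = 72.45²; (x − 32.5)² + (y + 87.0)² = 181.92²; (x + 55.8)² + (y − 51.0)² = 88.92².
Subtracting the P equation from the Q and R equations removes the quadratic terms:
164.6 x − 339.8 y = -28573.08
-12.0 x − 63.8 y = -6295.57
Solving the 2×2 system: x ≈ 21.7, y ≈ 94.6 km.
Check against P (with the unrounded x, y): √((x + 49.8)²+(y − 82.9)²) = 72.44 ≈ 72.45 km. ✓

x ≈ 21.7 km, y ≈ 94.6 km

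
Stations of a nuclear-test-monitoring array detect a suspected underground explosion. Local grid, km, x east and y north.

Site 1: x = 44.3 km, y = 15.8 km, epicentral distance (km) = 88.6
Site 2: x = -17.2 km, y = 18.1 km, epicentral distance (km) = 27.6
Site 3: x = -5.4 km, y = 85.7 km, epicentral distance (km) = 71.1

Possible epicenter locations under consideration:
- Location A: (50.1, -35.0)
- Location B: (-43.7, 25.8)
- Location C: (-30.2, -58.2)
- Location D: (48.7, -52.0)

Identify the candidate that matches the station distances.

For each candidate, compare |candidate − station| to the reported distance:
Location A: residuals Site 1 37.5, Site 2 58.1, Site 3 61.7 → max 61.7 km
Location B: residuals Site 1 0.0, Site 2 0.0, Site 3 0.0 → max 0.0 km
Location C: residuals Site 1 16.4, Site 2 49.8, Site 3 74.9 → max 74.9 km
Location D: residuals Site 1 20.7, Site 2 68.6, Site 3 76.8 → max 76.8 km
Only Location B has all residuals ≈ 0.

Location B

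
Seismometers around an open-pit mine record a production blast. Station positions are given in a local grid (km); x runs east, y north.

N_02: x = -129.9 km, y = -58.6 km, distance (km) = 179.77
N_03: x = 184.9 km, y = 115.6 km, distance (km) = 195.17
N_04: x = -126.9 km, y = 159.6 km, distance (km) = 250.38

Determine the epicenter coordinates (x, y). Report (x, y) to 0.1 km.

Circle about each station: (x + 129.9)² + (y + 58.6)² = 179.77²; (x − 184.9)² + (y − 115.6)² = 195.17²; (x + 126.9)² + (y − 159.6)² = 250.38².
Subtracting the N_02 equation from the N_03 and N_04 equations removes the quadratic terms:
629.6 x + 348.4 y = 21469.32
6.0 x + 436.4 y = -9105.09
Solving the 2×2 system: x ≈ 46.0, y ≈ -21.5 km.

x ≈ 46.0 km, y ≈ -21.5 km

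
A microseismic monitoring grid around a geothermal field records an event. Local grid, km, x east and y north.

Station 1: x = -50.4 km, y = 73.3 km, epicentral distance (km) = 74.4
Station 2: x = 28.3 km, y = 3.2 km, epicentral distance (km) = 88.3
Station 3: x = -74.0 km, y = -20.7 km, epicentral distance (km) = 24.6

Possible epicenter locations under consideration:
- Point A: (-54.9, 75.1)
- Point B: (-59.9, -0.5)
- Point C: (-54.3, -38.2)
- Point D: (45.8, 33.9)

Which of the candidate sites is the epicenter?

For each candidate, compare |candidate − station| to the reported distance:
Point A: residuals Station 1 69.6, Station 2 21.7, Station 3 73.1 → max 73.1 km
Point B: residuals Station 1 0.0, Station 2 0.0, Station 3 0.0 → max 0.0 km
Point C: residuals Station 1 37.2, Station 2 4.1, Station 3 1.8 → max 37.2 km
Point D: residuals Station 1 29.6, Station 2 53.0, Station 3 107.1 → max 107.1 km
Only Point B has all residuals ≈ 0.

Point B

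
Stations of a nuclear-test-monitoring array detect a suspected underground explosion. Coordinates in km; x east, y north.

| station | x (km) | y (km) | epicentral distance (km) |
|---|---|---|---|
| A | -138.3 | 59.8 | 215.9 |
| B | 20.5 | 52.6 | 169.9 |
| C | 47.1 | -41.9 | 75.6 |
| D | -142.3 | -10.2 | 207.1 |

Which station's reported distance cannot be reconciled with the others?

Solve using three stations at a time. Using B, C, D (subtract circle equations pairwise → linear system) gives (x, y) ≈ (35.4, -116.7).
Distances from that point to each station vs reported:
  A: calculated 247.6 vs reported 215.9 → residual 31.7 km
  B: calculated 170.0 vs reported 169.9 → residual 0.1 km
  C: calculated 75.7 vs reported 75.6 → residual 0.1 km
  D: calculated 207.1 vs reported 207.1 → residual 0.0 km
B, C, D are mutually consistent (residuals ≈ 0); A is off by 31.7 km.

A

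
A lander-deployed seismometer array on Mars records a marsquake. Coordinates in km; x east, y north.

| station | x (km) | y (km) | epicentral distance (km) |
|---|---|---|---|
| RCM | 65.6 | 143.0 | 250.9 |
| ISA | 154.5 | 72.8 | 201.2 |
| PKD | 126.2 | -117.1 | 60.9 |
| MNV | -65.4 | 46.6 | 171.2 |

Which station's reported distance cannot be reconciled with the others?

MNV

Solve using three stations at a time. Using RCM, ISA, PKD (subtract circle equations pairwise → linear system) gives (x, y) ≈ (66.0, -107.9).
Distances from that point to each station vs reported:
  RCM: calculated 250.9 vs reported 250.9 → residual 0.0 km
  ISA: calculated 201.2 vs reported 201.2 → residual 0.0 km
  PKD: calculated 60.9 vs reported 60.9 → residual 0.0 km
  MNV: calculated 202.8 vs reported 171.2 → residual 31.6 km
RCM, ISA, PKD are mutually consistent (residuals ≈ 0); MNV is off by 31.6 km.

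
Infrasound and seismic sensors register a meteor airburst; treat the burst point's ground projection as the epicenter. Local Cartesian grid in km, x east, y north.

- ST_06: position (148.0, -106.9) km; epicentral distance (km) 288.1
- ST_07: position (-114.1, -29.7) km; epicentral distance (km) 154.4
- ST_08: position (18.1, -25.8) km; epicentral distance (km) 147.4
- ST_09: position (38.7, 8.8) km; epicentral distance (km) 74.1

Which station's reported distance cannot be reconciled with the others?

Solve using three stations at a time. Using ST_06, ST_07, ST_08 (subtract circle equations pairwise → linear system) gives (x, y) ≈ (-44.0, 107.9).
Distances from that point to each station vs reported:
  ST_06: calculated 288.1 vs reported 288.1 → residual 0.0 km
  ST_07: calculated 154.4 vs reported 154.4 → residual 0.0 km
  ST_08: calculated 147.4 vs reported 147.4 → residual 0.0 km
  ST_09: calculated 129.1 vs reported 74.1 → residual 55.0 km
ST_06, ST_07, ST_08 are mutually consistent (residuals ≈ 0); ST_09 is off by 55.0 km.

ST_09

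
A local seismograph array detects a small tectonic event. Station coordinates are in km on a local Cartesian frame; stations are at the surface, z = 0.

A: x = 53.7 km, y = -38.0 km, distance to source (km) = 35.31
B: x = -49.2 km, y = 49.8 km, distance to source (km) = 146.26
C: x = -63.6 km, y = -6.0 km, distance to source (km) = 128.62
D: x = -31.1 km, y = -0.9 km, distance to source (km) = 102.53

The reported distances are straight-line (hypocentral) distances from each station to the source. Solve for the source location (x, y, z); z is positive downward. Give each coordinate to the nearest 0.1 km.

Each station gives a sphere (x−x_i)² + (y−y_i)² + z² = d_i² (stations at z=0).
Subtracting the A sphere from B and C: z² cancels, leaving linear equations in x and y:
-205.8 x + 175.6 y = -19572.20
-234.6 x + 64.0 y = -15543.04
Solving: x ≈ 52.694, y ≈ -49.702 km (keep extra digits for the depth step; rounded: 52.7, -49.7).
Then from the A sphere: z² = 35.31² − (x − 53.7)² − (y + 38.0)² with x = 52.694, y = -49.702, so z ≈ 33.299 ≈ 33.3 km.

x ≈ 52.7 km, y ≈ -49.7 km, depth ≈ 33.3 km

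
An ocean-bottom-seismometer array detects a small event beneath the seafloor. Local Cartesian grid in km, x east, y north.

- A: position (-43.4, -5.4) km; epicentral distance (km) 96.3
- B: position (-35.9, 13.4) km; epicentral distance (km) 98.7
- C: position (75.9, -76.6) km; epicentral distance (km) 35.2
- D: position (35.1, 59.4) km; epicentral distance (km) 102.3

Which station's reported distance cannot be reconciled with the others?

Solve using three stations at a time. Using A, B, D (subtract circle equations pairwise → linear system) gives (x, y) ≈ (45.6, -42.5).
Distances from that point to each station vs reported:
  A: calculated 96.4 vs reported 96.3 → residual 0.1 km
  B: calculated 98.8 vs reported 98.7 → residual 0.1 km
  C: calculated 45.7 vs reported 35.2 → residual 10.5 km
  D: calculated 102.4 vs reported 102.3 → residual 0.1 km
A, B, D are mutually consistent (residuals ≈ 0); C is off by 10.5 km.

C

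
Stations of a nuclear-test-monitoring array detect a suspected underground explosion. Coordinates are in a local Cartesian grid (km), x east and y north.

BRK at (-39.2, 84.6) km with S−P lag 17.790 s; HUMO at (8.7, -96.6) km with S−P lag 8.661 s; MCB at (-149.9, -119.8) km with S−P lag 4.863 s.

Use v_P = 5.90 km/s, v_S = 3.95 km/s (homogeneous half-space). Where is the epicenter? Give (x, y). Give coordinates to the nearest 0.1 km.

x ≈ -91.8 km, y ≈ -121.4 km

Distance from S−P lag: d = Δt · v_P v_S / (v_P − v_S) = Δt · (5.90·3.95)/(5.90−3.95) ≈ 11.9513·Δt.
So d_BRK = 212.61, d_HUMO = 103.51, d_MCB = 58.12 km.
Circle about each station: (x + 39.2)² + (y − 84.6)² = 212.61²; (x − 8.7)² + (y + 96.6)² = 103.51²; (x + 149.9)² + (y + 119.8)² = 58.12².
Subtracting the BRK equation from the HUMO and MCB equations removes the quadratic terms:
95.8 x − 362.4 y = 35202.14
-221.4 x − 408.8 y = 69953.33
Solving the 2×2 system: x ≈ -91.8, y ≈ -121.4 km.
Check against BRK (with the unrounded x, y): √((x + 39.2)²+(y − 84.6)²) = 212.61 ≈ 212.61 km. ✓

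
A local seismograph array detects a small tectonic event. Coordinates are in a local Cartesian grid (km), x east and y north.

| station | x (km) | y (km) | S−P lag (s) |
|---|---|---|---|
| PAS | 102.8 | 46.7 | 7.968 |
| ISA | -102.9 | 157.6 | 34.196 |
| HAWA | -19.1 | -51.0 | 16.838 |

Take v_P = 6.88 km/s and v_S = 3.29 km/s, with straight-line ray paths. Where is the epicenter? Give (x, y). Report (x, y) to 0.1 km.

61.5 km east, 18.1 km north

Distance from S−P lag: d = Δt · v_P v_S / (v_P − v_S) = Δt · (6.88·3.29)/(6.88−3.29) ≈ 6.3051·Δt.
So d_PAS = 50.24, d_ISA = 215.61, d_HAWA = 106.16 km.
Circle about each station: (x − 102.8)² + (y − 46.7)² = 50.24²; (x + 102.9)² + (y − 157.6)² = 215.61²; (x + 19.1)² + (y + 51.0)² = 106.16².
Subtracting the PAS equation from the ISA and HAWA equations removes the quadratic terms:
-411.4 x + 221.8 y = -21286.17
-243.8 x − 195.4 y = -18528.81
Solving the 2×2 system: x ≈ 61.5, y ≈ 18.1 km.
Check against PAS (with the unrounded x, y): √((x − 102.8)²+(y − 46.7)²) = 50.24 ≈ 50.24 km. ✓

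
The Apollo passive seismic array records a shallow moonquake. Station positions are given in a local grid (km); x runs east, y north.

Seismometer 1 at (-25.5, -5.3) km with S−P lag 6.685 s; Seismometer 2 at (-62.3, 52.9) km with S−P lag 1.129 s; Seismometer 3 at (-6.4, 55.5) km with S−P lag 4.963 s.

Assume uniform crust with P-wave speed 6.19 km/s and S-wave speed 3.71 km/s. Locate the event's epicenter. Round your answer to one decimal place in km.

(-52.1, 50.6)

Distance from S−P lag: d = Δt · v_P v_S / (v_P − v_S) = Δt · (6.19·3.71)/(6.19−3.71) ≈ 9.2600·Δt.
So d_Seismometer 1 = 61.90, d_Seismometer 2 = 10.45, d_Seismometer 3 = 45.96 km.
Circle about each station: (x + 25.5)² + (y + 5.3)² = 61.90²; (x + 62.3)² + (y − 52.9)² = 10.45²; (x + 6.4)² + (y − 55.5)² = 45.96².
Subtracting the Seismometer 1 equation from the Seismometer 2 and Seismometer 3 equations removes the quadratic terms:
-73.6 x + 116.4 y = 9723.77
38.2 x + 121.6 y = 4162.16
Solving the 2×2 system: x ≈ -52.1, y ≈ 50.6 km.
Check against Seismometer 1 (with the unrounded x, y): √((x + 25.5)²+(y + 5.3)²) = 61.90 ≈ 61.90 km. ✓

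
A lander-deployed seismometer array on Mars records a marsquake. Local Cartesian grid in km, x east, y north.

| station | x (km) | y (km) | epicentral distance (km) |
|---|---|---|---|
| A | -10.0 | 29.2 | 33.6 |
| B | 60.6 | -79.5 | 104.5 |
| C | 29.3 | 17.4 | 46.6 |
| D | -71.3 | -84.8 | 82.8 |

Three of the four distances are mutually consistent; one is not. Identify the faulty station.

Solve using three stations at a time. Using A, B, C (subtract circle equations pairwise → linear system) gives (x, y) ≈ (-11.9, -4.3).
Distances from that point to each station vs reported:
  A: calculated 33.5 vs reported 33.6 → residual 0.1 km
  B: calculated 104.5 vs reported 104.5 → residual 0.0 km
  C: calculated 46.5 vs reported 46.6 → residual 0.1 km
  D: calculated 100.1 vs reported 82.8 → residual 17.3 km
A, B, C are mutually consistent (residuals ≈ 0); D is off by 17.3 km.

D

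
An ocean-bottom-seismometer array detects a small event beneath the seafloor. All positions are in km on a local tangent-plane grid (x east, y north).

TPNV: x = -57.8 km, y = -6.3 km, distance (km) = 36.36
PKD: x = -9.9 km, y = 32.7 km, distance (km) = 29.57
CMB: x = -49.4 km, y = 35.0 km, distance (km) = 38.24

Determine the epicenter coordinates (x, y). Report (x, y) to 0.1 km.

Circle about each station: (x + 57.8)² + (y + 6.3)² = 36.36²; (x + 9.9)² + (y − 32.7)² = 29.57²; (x + 49.4)² + (y − 35.0)² = 38.24².
Subtracting the TPNV equation from the PKD and CMB equations removes the quadratic terms:
95.8 x + 78.0 y = -1765.57
16.8 x + 82.6 y = 144.58
Solving the 2×2 system: x ≈ -23.8, y ≈ 6.6 km.
Check against TPNV (with the unrounded x, y): √((x + 57.8)²+(y + 6.3)²) = 36.37 ≈ 36.36 km. ✓

x ≈ -23.8 km, y ≈ 6.6 km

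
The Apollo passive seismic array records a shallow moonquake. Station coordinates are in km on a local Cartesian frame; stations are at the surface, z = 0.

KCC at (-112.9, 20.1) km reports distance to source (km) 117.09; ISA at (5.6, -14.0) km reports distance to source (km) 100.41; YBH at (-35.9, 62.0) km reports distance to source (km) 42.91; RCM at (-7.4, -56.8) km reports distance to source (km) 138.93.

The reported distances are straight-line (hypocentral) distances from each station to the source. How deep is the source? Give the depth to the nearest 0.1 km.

Each station gives a sphere (x−x_i)² + (y−y_i)² + z² = d_i² (stations at z=0).
Subtracting the KCC sphere from ISA and YBH: z² cancels, leaving linear equations in x and y:
237.0 x − 68.2 y = -9295.16
154.0 x + 83.8 y = 3851.19
Solving: x ≈ -17.003, y ≈ 77.204 km (keep extra digits for the depth step; rounded: -17.0, 77.2).
Then from the KCC sphere: z² = 117.09² − (x + 112.9)² − (y − 20.1)² with x = -17.003, y = 77.204, so z ≈ 35.397 ≈ 35.4 km.

depth ≈ 35.4 km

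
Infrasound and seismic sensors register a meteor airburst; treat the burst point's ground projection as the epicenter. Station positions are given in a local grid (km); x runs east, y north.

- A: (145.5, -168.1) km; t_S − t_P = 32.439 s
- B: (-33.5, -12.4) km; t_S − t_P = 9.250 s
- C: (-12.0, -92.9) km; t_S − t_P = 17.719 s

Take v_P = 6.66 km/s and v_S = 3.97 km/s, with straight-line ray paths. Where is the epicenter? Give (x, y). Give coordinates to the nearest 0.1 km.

(-62.1, 73.9)

Distance from S−P lag: d = Δt · v_P v_S / (v_P − v_S) = Δt · (6.66·3.97)/(6.66−3.97) ≈ 9.8291·Δt.
So d_A = 318.85, d_B = 90.92, d_C = 174.16 km.
Circle about each station: (x − 145.5)² + (y + 168.1)² = 318.85²; (x + 33.5)² + (y + 12.4)² = 90.92²; (x + 12.0)² + (y + 92.9)² = 174.16².
Subtracting the A equation from the B and C equations removes the quadratic terms:
-358.0 x + 311.4 y = 45247.03
-315.0 x + 150.4 y = 30680.17
Solving the 2×2 system: x ≈ -62.1, y ≈ 73.9 km.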